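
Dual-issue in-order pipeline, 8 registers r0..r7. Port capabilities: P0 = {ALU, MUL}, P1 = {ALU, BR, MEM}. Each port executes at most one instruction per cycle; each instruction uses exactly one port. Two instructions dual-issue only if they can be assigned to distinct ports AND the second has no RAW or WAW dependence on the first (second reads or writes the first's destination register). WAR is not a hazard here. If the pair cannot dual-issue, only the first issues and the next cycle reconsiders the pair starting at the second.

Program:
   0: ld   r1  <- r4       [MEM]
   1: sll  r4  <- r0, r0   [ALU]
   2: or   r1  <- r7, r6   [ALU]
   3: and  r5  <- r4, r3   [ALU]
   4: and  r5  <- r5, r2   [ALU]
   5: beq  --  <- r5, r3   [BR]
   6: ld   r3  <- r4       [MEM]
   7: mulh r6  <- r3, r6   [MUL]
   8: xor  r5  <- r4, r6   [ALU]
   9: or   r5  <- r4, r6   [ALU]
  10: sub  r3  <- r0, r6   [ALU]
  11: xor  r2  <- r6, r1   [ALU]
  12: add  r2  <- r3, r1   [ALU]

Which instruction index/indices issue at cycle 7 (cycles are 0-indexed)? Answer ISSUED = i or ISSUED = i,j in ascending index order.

ISSUED = 9,10

t=0 i0,i1:ld.MEM sll.ALU ; 2-wide
t=1 i2,i3:or.ALU and.ALU ; 2-wide
t=2 i4:and.ALU ; RAW r5
t=3 i5:beq.BR ; no-port BR/MEM
t=4 i6:ld.MEM ; RAW r3
t=5 i7:mulh.MUL ; RAW r6
t=6 i8:xor.ALU ; WAW r5
t=7 i9,i10:or.ALU sub.ALU ; 2-wide
t=8 i11:xor.ALU ; WAW r2
t=9 i12:add.ALU ; tail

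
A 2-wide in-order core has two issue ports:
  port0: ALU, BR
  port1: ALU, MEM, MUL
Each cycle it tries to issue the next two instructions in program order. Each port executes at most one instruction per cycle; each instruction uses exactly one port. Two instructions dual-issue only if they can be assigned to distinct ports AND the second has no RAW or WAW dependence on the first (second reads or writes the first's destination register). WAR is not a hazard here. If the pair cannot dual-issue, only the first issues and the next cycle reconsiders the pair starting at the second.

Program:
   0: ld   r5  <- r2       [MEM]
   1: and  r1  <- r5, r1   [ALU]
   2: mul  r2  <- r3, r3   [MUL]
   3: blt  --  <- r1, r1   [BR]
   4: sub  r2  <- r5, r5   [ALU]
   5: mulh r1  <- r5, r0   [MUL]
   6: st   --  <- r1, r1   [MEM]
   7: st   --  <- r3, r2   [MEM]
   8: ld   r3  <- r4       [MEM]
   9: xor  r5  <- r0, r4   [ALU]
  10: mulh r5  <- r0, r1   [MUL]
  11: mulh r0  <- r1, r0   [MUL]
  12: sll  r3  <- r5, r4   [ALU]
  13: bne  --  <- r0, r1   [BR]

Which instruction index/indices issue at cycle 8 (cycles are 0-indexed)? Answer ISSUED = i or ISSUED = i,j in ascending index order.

ISSUED = 11,12

[0] i0  ld.MEM  -- RAW r5
[1] i1&i2  and.ALU/mul.MUL  -- dual
[2] i3&i4  blt.BR/sub.ALU  -- dual
[3] i5  mulh.MUL  -- no-port MUL/MEM
[4] i6  st.MEM  -- no-port MEM/MEM
[5] i7  st.MEM  -- no-port MEM/MEM
[6] i8&i9  ld.MEM/xor.ALU  -- dual
[7] i10  mulh.MUL  -- no-port MUL/MUL
[8] i11&i12  mulh.MUL/sll.ALU  -- dual
[9] i13  bne.BR  -- tail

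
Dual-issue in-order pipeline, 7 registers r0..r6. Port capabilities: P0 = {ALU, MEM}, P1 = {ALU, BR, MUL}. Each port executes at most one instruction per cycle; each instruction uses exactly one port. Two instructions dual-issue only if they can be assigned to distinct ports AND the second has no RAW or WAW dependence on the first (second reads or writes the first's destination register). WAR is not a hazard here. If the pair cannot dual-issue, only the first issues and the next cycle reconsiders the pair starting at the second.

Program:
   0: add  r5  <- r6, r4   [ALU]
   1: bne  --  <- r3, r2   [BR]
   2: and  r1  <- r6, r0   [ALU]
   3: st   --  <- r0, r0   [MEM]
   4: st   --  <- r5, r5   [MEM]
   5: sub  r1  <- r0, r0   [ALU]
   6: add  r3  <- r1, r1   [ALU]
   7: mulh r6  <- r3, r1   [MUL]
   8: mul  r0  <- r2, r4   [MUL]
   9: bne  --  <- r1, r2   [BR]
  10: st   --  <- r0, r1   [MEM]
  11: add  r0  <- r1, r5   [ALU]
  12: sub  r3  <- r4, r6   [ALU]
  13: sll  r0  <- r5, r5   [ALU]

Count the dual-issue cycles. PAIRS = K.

PAIRS = 5

  cy0 -> i0/i1 (add+bne) pair
  cy1 -> i2/i3 (and+st) pair
  cy2 -> i4/i5 (st+sub) pair
  cy3 -> i6 (add) RAW r3
  cy4 -> i7 (mulh) no-port MUL/MUL
  cy5 -> i8 (mul) no-port MUL/BR
  cy6 -> i9/i10 (bne+st) pair
  cy7 -> i11/i12 (add+sub) pair
  cy8 -> i13 (sll) tail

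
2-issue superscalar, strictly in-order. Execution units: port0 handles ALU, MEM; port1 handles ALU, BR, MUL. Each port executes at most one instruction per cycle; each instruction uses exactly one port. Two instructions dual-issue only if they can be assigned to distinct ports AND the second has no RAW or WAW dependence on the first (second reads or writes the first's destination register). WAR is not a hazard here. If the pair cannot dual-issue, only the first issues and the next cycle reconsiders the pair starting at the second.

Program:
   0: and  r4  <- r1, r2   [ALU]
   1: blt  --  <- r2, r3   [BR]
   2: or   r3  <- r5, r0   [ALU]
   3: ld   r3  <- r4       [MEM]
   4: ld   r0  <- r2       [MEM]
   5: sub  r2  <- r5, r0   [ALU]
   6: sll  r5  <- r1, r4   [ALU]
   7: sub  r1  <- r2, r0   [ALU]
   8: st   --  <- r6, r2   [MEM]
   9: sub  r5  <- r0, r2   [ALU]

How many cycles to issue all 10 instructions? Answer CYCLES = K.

CYCLES = 7

t=0 i0+i1:and.ALU+blt.BR ; pair
t=1 i2:or.ALU ; WAW r3
t=2 i3:ld.MEM ; no-port MEM/MEM
t=3 i4:ld.MEM ; RAW r0
t=4 i5+i6:sub.ALU+sll.ALU ; pair
t=5 i7+i8:sub.ALU+st.MEM ; pair
t=6 i9:sub.ALU ; tail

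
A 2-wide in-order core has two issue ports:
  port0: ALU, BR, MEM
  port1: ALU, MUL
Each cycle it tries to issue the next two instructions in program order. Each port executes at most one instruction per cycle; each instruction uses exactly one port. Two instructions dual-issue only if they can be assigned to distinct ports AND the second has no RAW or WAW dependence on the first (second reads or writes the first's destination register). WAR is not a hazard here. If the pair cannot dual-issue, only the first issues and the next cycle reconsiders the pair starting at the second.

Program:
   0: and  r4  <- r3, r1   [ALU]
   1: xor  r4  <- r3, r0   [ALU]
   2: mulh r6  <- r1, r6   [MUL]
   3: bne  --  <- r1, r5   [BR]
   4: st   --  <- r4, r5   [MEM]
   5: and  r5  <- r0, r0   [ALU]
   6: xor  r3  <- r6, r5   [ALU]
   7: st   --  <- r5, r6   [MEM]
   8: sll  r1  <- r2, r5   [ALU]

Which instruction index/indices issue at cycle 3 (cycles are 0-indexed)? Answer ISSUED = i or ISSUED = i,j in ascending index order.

t=0 i0:and.ALU ; WAW r4
t=1 i1+i2:xor.ALU;mulh.MUL ; 2-wide
t=2 i3:bne.BR ; no-port BR/MEM
t=3 i4+i5:st.MEM;and.ALU ; 2-wide
t=4 i6+i7:xor.ALU;st.MEM ; 2-wide
t=5 i8:sll.ALU ; tail

ISSUED = 4,5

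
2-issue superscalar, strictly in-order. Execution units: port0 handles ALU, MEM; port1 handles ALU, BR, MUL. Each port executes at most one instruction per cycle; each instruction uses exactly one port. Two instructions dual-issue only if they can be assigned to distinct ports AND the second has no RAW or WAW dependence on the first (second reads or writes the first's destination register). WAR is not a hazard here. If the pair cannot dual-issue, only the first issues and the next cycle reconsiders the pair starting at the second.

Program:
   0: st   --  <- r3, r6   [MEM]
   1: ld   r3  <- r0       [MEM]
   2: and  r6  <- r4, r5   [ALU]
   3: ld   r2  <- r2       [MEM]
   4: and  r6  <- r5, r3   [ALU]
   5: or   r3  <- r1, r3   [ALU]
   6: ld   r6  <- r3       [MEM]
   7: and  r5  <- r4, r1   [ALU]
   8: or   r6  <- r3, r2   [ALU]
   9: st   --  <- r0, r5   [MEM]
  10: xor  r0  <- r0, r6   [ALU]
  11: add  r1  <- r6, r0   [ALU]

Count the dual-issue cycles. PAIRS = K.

[0] i0  st.MEM  -- no-port MEM/MEM
[1] i1&i2  ld.MEM;and.ALU  -- 2-wide
[2] i3&i4  ld.MEM;and.ALU  -- 2-wide
[3] i5  or.ALU  -- RAW r3
[4] i6&i7  ld.MEM;and.ALU  -- 2-wide
[5] i8&i9  or.ALU;st.MEM  -- 2-wide
[6] i10  xor.ALU  -- RAW r0
[7] i11  add.ALU  -- tail

PAIRS = 4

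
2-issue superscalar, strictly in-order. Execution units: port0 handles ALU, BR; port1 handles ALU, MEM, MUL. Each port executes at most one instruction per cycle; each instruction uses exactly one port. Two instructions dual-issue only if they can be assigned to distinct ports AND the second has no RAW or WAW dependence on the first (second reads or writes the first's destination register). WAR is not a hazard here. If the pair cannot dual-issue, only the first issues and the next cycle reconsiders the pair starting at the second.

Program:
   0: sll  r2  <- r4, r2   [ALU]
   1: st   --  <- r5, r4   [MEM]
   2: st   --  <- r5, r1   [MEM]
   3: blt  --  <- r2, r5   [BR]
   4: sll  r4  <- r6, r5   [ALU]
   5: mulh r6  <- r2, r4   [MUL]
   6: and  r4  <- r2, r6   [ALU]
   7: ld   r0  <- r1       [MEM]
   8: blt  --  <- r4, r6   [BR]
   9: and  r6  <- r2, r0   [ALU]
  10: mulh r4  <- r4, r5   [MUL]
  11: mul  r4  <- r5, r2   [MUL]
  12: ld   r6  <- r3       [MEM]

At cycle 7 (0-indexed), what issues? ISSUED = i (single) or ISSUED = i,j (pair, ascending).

ISSUED = 11

#0 head=0: sll+st i0&i1 dual
#1 head=2: st+blt i2&i3 dual
#2 head=4: sll i4 RAW r4
#3 head=5: mulh i5 RAW r6
#4 head=6: and+ld i6&i7 dual
#5 head=8: blt+and i8&i9 dual
#6 head=10: mulh i10 no-port MUL/MUL
#7 head=11: mul i11 no-port MUL/MEM
#8 head=12: ld i12 tail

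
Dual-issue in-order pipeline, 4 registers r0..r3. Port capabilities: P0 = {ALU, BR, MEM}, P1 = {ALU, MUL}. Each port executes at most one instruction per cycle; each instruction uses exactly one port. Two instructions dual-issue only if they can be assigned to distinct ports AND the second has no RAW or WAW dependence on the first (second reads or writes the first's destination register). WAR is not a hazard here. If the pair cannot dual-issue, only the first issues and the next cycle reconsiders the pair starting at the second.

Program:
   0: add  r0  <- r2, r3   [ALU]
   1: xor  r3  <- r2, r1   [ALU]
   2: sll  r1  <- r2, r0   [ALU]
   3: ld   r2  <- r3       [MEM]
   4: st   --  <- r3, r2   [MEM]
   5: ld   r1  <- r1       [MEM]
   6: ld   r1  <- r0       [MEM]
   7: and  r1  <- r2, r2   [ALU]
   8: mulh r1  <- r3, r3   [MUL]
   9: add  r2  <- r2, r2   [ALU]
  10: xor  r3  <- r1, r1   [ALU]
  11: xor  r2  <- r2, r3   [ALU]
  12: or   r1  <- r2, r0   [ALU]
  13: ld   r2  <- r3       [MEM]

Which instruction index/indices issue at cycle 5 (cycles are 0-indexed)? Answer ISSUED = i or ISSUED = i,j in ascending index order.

ISSUED = 7

t=0 i0,i1:add.ALU/xor.ALU ; pair
t=1 i2,i3:sll.ALU/ld.MEM ; pair
t=2 i4:st.MEM ; no-port MEM/MEM
t=3 i5:ld.MEM ; no-port MEM/MEM
t=4 i6:ld.MEM ; WAW r1
t=5 i7:and.ALU ; WAW r1
t=6 i8,i9:mulh.MUL/add.ALU ; pair
t=7 i10:xor.ALU ; RAW r3
t=8 i11:xor.ALU ; RAW r2
t=9 i12,i13:or.ALU/ld.MEM ; pair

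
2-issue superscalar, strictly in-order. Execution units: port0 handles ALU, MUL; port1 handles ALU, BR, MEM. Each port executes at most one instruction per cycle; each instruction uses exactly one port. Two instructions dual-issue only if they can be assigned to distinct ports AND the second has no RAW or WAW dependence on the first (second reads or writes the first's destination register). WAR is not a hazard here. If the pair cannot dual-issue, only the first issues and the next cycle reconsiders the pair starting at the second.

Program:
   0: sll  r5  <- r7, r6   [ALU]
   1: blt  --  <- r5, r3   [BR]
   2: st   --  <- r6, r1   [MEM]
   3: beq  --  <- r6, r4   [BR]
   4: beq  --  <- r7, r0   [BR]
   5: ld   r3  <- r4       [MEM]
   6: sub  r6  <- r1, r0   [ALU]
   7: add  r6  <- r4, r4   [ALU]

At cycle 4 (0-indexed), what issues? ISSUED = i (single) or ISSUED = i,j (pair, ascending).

ISSUED = 4

c0: i0 sll.ALU  RAW r5
c1: i1 blt.BR  no-port BR/MEM
c2: i2 st.MEM  no-port MEM/BR
c3: i3 beq.BR  no-port BR/BR
c4: i4 beq.BR  no-port BR/MEM
c5: i5,i6 ld.MEM sub.ALU  pair
c6: i7 add.ALU  tail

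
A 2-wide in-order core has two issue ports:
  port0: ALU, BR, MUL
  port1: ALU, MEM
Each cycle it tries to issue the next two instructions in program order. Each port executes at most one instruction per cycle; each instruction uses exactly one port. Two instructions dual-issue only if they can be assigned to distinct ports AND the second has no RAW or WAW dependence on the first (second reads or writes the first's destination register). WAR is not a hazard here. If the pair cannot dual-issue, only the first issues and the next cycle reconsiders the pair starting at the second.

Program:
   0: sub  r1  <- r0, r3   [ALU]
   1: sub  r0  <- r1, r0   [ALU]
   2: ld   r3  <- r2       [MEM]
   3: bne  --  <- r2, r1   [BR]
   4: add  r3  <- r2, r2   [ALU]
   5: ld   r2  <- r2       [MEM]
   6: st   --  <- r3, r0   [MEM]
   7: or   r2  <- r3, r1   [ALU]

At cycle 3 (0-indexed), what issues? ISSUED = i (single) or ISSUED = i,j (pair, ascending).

0. sub @i0  | RAW r1
1. sub;ld @i1+i2  | 2-wide
2. bne;add @i3+i4  | 2-wide
3. ld @i5  | no-port MEM/MEM
4. st;or @i6+i7  | 2-wide

ISSUED = 5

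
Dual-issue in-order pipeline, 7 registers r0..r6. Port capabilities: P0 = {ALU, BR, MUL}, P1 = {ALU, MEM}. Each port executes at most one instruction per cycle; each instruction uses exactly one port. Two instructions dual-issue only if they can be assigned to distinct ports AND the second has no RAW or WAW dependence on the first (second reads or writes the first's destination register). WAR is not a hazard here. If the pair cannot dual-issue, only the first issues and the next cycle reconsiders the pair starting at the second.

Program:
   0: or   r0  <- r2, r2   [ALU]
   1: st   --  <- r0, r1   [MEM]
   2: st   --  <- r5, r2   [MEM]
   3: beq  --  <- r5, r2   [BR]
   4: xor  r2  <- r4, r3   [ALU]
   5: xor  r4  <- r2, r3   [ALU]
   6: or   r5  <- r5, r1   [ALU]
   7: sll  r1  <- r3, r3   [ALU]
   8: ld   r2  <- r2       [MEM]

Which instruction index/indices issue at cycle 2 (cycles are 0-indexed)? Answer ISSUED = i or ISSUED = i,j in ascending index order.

0. or @i0  | RAW r0
1. st @i1  | no-port MEM/MEM
2. st;beq @i2,i3  | 2-wide
3. xor @i4  | RAW r2
4. xor;or @i5,i6  | 2-wide
5. sll;ld @i7,i8  | 2-wide

ISSUED = 2,3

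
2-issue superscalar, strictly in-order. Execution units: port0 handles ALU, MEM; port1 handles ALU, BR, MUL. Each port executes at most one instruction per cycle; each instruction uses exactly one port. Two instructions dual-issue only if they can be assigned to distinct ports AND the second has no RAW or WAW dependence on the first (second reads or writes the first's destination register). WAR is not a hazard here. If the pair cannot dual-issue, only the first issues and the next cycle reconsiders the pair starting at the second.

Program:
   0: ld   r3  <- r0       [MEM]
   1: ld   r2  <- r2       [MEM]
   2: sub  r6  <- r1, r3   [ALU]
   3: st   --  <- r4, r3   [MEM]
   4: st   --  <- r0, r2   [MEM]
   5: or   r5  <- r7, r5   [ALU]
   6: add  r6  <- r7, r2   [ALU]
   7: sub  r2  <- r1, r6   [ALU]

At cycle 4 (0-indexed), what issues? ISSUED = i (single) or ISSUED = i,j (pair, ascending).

ISSUED = 6

#0 head=0: ld i0 no-port MEM/MEM
#1 head=1: ld sub i1&i2 2-wide
#2 head=3: st i3 no-port MEM/MEM
#3 head=4: st or i4&i5 2-wide
#4 head=6: add i6 RAW r6
#5 head=7: sub i7 tail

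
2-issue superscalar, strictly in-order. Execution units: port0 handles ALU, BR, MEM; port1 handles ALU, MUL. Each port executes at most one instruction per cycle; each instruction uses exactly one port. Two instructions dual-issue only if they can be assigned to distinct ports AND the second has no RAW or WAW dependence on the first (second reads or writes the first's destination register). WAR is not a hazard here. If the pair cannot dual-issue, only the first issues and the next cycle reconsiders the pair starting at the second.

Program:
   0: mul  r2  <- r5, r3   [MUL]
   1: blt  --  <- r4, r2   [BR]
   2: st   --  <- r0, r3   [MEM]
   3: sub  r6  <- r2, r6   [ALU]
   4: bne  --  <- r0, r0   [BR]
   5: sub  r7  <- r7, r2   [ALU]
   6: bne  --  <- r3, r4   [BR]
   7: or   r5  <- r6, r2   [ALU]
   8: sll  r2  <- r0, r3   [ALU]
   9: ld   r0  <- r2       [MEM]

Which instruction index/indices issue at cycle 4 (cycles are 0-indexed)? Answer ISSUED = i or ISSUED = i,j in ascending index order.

ISSUED = 6,7

t=0 i0:mul.MUL ; RAW r2
t=1 i1:blt.BR ; no-port BR/MEM
t=2 i2+i3:st.MEM;sub.ALU ; pair
t=3 i4+i5:bne.BR;sub.ALU ; pair
t=4 i6+i7:bne.BR;or.ALU ; pair
t=5 i8:sll.ALU ; RAW r2
t=6 i9:ld.MEM ; tail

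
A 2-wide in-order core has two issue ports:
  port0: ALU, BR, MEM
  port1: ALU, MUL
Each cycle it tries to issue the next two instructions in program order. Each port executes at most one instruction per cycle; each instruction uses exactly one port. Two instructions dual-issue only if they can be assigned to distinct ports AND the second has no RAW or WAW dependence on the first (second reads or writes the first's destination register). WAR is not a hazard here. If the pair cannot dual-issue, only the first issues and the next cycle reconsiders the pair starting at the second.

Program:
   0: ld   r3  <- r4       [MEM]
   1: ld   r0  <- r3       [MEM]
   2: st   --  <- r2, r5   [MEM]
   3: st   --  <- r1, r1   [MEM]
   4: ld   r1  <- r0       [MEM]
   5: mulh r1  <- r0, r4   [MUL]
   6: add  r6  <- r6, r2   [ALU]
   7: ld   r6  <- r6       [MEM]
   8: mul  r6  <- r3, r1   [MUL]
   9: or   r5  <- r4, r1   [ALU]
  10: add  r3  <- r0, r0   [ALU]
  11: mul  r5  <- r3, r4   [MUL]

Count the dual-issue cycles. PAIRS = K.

PAIRS = 2

[0] i0  ld  -- no-port MEM/MEM
[1] i1  ld  -- no-port MEM/MEM
[2] i2  st  -- no-port MEM/MEM
[3] i3  st  -- no-port MEM/MEM
[4] i4  ld  -- WAW r1
[5] i5/i6  mulh+add  -- 2-wide
[6] i7  ld  -- WAW r6
[7] i8/i9  mul+or  -- 2-wide
[8] i10  add  -- RAW r3
[9] i11  mul  -- tail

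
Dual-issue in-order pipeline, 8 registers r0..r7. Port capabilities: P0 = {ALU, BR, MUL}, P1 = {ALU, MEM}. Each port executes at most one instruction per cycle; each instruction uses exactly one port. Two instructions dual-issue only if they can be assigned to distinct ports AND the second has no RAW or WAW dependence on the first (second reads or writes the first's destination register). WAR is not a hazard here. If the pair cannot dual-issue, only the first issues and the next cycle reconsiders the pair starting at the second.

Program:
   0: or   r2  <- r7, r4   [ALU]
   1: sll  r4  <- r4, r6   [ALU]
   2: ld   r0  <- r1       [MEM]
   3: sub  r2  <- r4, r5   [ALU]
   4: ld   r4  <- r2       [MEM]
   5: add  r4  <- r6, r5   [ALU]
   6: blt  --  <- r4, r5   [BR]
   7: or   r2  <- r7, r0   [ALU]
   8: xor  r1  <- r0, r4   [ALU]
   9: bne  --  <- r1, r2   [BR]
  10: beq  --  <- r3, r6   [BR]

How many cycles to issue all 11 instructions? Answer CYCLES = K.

[0] i0+i1  or.ALU sll.ALU  -- dual
[1] i2+i3  ld.MEM sub.ALU  -- dual
[2] i4  ld.MEM  -- WAW r4
[3] i5  add.ALU  -- RAW r4
[4] i6+i7  blt.BR or.ALU  -- dual
[5] i8  xor.ALU  -- RAW r1
[6] i9  bne.BR  -- no-port BR/BR
[7] i10  beq.BR  -- tail

CYCLES = 8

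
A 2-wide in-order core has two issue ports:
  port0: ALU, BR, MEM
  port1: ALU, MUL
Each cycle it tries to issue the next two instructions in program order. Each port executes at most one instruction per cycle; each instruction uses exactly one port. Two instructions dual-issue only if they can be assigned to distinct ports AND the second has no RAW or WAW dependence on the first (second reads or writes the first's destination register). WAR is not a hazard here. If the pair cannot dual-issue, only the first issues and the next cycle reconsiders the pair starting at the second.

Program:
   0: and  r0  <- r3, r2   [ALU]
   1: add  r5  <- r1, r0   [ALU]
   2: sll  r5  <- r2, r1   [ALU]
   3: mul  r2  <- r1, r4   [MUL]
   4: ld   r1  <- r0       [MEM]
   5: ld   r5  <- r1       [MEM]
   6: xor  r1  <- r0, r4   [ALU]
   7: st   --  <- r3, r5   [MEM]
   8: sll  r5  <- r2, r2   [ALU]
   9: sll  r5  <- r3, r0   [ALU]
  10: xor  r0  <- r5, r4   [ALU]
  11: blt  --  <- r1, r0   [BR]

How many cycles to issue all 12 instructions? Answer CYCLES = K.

CYCLES = 9

t=0 i0:and ; RAW r0
t=1 i1:add ; WAW r5
t=2 i2/i3:sll+mul ; 2-wide
t=3 i4:ld ; no-port MEM/MEM
t=4 i5/i6:ld+xor ; 2-wide
t=5 i7/i8:st+sll ; 2-wide
t=6 i9:sll ; RAW r5
t=7 i10:xor ; RAW r0
t=8 i11:blt ; tail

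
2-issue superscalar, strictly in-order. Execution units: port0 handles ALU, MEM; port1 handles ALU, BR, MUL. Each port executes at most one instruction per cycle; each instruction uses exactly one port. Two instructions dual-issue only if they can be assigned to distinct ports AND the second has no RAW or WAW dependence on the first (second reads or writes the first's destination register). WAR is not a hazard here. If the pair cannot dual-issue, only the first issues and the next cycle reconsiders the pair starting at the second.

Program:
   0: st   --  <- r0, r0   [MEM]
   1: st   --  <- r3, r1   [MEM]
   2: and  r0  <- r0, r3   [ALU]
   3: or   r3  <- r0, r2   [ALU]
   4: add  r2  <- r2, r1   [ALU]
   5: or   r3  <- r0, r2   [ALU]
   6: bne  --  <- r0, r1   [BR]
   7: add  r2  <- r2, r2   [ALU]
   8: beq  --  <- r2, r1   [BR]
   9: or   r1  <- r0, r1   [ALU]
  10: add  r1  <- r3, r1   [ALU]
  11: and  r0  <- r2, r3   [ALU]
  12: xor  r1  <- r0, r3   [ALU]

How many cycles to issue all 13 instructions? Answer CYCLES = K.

#0 head=0: st i0 no-port MEM/MEM
#1 head=1: st/and i1+i2 pair
#2 head=3: or/add i3+i4 pair
#3 head=5: or/bne i5+i6 pair
#4 head=7: add i7 RAW r2
#5 head=8: beq/or i8+i9 pair
#6 head=10: add/and i10+i11 pair
#7 head=12: xor i12 tail

CYCLES = 8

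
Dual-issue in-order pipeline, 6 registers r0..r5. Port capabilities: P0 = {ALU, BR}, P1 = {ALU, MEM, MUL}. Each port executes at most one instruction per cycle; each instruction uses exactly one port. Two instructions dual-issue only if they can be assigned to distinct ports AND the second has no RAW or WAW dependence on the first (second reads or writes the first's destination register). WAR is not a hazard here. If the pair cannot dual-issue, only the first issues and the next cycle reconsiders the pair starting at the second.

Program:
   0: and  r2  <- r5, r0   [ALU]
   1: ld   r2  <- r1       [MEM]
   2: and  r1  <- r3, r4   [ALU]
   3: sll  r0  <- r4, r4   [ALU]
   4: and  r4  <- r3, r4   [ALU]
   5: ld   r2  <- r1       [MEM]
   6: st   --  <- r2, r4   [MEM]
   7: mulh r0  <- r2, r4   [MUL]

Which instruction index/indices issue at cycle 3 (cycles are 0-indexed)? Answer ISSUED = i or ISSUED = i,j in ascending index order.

ISSUED = 5

0. and @i0  | WAW r2
1. ld+and @i1,i2  | dual
2. sll+and @i3,i4  | dual
3. ld @i5  | no-port MEM/MEM
4. st @i6  | no-port MEM/MUL
5. mulh @i7  | tail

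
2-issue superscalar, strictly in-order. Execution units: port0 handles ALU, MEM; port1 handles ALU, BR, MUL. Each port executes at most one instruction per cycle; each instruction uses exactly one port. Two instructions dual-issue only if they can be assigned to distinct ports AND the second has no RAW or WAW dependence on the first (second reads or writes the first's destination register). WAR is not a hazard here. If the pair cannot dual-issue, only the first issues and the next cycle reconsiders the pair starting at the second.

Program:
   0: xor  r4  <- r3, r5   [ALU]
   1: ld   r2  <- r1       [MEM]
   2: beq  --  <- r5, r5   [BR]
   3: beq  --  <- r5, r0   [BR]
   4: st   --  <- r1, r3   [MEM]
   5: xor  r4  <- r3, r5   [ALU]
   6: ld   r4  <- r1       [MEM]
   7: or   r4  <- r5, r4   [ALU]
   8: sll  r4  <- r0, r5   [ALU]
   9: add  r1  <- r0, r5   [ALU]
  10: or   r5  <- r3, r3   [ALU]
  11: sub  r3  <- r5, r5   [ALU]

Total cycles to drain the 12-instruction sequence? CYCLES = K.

#0 head=0: xor.ALU+ld.MEM i0/i1 dual
#1 head=2: beq.BR i2 no-port BR/BR
#2 head=3: beq.BR+st.MEM i3/i4 dual
#3 head=5: xor.ALU i5 WAW r4
#4 head=6: ld.MEM i6 RAW+WAW r4
#5 head=7: or.ALU i7 WAW r4
#6 head=8: sll.ALU+add.ALU i8/i9 dual
#7 head=10: or.ALU i10 RAW r5
#8 head=11: sub.ALU i11 tail

CYCLES = 9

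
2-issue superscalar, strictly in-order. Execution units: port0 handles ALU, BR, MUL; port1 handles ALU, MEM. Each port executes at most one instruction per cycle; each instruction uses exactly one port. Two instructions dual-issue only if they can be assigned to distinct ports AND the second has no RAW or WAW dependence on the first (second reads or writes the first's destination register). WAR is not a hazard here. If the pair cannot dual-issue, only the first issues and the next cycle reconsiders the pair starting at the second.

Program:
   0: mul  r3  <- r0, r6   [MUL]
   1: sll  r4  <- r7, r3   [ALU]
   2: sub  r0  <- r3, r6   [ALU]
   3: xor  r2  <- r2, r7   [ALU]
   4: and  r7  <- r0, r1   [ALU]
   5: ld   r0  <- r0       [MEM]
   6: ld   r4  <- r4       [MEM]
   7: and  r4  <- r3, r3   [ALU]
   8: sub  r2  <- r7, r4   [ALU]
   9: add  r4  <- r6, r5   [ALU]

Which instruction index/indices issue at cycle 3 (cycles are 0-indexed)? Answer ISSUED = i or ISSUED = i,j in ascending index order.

ISSUED = 5

  cy0 -> i0 (mul.MUL) RAW r3
  cy1 -> i1&i2 (sll.ALU;sub.ALU) dual
  cy2 -> i3&i4 (xor.ALU;and.ALU) dual
  cy3 -> i5 (ld.MEM) no-port MEM/MEM
  cy4 -> i6 (ld.MEM) WAW r4
  cy5 -> i7 (and.ALU) RAW r4
  cy6 -> i8&i9 (sub.ALU;add.ALU) dual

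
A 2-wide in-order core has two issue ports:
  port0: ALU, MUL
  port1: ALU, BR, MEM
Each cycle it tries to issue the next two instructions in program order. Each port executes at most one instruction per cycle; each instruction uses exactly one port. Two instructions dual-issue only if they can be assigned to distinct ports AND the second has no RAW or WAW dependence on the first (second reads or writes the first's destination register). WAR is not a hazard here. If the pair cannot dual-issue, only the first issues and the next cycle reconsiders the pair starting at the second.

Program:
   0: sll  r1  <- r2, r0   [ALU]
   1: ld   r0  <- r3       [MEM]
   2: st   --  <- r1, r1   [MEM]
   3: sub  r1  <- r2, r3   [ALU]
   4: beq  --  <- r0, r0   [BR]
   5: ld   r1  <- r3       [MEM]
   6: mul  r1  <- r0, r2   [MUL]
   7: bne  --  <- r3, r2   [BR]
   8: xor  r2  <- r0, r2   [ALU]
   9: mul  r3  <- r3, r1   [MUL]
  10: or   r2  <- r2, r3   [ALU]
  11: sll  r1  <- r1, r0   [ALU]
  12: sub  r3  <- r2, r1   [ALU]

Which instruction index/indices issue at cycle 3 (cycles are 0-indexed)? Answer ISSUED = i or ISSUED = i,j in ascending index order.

ISSUED = 5

#0 head=0: sll+ld i0/i1 pair
#1 head=2: st+sub i2/i3 pair
#2 head=4: beq i4 no-port BR/MEM
#3 head=5: ld i5 WAW r1
#4 head=6: mul+bne i6/i7 pair
#5 head=8: xor+mul i8/i9 pair
#6 head=10: or+sll i10/i11 pair
#7 head=12: sub i12 tail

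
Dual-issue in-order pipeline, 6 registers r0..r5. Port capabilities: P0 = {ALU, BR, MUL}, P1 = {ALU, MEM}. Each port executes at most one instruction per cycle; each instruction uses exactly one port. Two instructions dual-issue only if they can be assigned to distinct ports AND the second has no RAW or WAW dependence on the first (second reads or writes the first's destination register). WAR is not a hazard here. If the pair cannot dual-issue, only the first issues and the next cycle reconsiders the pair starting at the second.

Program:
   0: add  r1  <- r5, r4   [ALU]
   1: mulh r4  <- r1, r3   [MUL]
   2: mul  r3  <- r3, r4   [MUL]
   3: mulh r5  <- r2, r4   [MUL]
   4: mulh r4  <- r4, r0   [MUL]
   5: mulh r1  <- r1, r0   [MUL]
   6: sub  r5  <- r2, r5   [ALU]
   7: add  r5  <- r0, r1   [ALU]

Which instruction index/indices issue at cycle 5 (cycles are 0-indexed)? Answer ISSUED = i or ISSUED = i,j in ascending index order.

ISSUED = 5,6

#0 head=0: add i0 RAW r1
#1 head=1: mulh i1 no-port MUL/MUL
#2 head=2: mul i2 no-port MUL/MUL
#3 head=3: mulh i3 no-port MUL/MUL
#4 head=4: mulh i4 no-port MUL/MUL
#5 head=5: mulh sub i5&i6 2-wide
#6 head=7: add i7 tail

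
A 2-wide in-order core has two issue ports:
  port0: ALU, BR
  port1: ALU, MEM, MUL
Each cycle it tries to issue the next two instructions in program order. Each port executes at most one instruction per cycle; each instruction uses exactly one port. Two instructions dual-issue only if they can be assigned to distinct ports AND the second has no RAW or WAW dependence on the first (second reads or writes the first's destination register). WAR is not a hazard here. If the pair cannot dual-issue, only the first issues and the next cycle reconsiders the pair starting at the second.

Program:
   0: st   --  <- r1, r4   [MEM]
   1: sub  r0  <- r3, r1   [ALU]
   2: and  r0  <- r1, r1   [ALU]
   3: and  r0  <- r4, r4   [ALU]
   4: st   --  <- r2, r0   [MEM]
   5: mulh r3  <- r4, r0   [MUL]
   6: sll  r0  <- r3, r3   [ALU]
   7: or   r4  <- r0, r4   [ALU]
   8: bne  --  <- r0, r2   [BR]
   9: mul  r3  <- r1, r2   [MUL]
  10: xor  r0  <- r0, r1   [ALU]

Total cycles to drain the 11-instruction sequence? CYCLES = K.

CYCLES = 8

[0] i0&i1  st;sub  -- 2-wide
[1] i2  and  -- WAW r0
[2] i3  and  -- RAW r0
[3] i4  st  -- no-port MEM/MUL
[4] i5  mulh  -- RAW r3
[5] i6  sll  -- RAW r0
[6] i7&i8  or;bne  -- 2-wide
[7] i9&i10  mul;xor  -- 2-wide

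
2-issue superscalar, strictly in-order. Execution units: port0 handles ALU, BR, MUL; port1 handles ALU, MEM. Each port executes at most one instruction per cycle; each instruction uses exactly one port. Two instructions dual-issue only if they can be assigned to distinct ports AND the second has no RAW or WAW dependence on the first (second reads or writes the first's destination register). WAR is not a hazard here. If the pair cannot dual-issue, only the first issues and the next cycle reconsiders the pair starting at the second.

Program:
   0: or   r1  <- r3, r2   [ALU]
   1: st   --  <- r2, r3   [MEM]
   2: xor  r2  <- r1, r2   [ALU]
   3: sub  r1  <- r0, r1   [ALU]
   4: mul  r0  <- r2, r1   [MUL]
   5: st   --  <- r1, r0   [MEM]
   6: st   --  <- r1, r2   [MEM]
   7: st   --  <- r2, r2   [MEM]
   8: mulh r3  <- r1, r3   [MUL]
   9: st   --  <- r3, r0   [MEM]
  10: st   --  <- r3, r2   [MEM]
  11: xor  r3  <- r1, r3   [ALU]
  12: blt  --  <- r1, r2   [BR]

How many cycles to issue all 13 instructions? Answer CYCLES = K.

CYCLES = 9

c0: i0,i1 or.ALU;st.MEM  pair
c1: i2,i3 xor.ALU;sub.ALU  pair
c2: i4 mul.MUL  RAW r0
c3: i5 st.MEM  no-port MEM/MEM
c4: i6 st.MEM  no-port MEM/MEM
c5: i7,i8 st.MEM;mulh.MUL  pair
c6: i9 st.MEM  no-port MEM/MEM
c7: i10,i11 st.MEM;xor.ALU  pair
c8: i12 blt.BR  tail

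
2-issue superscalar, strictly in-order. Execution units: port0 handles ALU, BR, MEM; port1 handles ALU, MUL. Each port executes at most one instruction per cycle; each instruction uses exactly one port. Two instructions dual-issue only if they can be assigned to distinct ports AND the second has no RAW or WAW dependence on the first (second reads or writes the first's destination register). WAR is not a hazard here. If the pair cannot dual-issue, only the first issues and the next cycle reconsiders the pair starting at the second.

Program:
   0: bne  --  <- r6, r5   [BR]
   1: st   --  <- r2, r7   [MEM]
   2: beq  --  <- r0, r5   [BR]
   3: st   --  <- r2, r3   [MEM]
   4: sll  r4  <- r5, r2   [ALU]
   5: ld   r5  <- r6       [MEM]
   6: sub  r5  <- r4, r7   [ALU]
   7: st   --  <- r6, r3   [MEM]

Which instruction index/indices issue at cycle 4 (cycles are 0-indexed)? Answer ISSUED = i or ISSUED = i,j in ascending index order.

ISSUED = 5

[0] i0  bne.BR  -- no-port BR/MEM
[1] i1  st.MEM  -- no-port MEM/BR
[2] i2  beq.BR  -- no-port BR/MEM
[3] i3/i4  st.MEM sll.ALU  -- 2-wide
[4] i5  ld.MEM  -- WAW r5
[5] i6/i7  sub.ALU st.MEM  -- 2-wide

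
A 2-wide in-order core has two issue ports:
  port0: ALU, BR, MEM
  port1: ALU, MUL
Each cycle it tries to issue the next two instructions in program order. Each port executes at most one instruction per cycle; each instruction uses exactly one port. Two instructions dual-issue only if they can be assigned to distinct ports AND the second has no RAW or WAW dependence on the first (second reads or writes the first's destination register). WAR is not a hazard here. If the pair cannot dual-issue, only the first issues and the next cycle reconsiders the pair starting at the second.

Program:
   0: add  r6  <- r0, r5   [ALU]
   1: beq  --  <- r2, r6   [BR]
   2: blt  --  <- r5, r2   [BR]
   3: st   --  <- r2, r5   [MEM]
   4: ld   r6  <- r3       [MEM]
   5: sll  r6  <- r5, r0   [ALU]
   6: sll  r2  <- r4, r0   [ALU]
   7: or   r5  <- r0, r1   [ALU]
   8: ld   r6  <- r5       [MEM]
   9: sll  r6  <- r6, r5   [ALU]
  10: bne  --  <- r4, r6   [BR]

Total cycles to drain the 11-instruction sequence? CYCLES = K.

t=0 i0:add.ALU ; RAW r6
t=1 i1:beq.BR ; no-port BR/BR
t=2 i2:blt.BR ; no-port BR/MEM
t=3 i3:st.MEM ; no-port MEM/MEM
t=4 i4:ld.MEM ; WAW r6
t=5 i5&i6:sll.ALU sll.ALU ; 2-wide
t=6 i7:or.ALU ; RAW r5
t=7 i8:ld.MEM ; RAW+WAW r6
t=8 i9:sll.ALU ; RAW r6
t=9 i10:bne.BR ; tail

CYCLES = 10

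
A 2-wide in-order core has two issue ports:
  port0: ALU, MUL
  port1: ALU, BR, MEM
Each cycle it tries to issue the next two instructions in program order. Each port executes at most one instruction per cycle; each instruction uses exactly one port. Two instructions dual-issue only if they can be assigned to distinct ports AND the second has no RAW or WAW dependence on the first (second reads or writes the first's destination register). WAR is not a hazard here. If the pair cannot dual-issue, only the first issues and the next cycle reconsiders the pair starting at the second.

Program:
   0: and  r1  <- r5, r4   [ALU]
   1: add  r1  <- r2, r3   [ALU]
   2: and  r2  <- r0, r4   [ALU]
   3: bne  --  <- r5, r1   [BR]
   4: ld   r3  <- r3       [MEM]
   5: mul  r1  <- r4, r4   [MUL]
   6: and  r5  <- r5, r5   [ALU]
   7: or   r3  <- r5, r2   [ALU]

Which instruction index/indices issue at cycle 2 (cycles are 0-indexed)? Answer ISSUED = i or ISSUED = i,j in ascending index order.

#0 head=0: and.ALU i0 WAW r1
#1 head=1: add.ALU/and.ALU i1/i2 dual
#2 head=3: bne.BR i3 no-port BR/MEM
#3 head=4: ld.MEM/mul.MUL i4/i5 dual
#4 head=6: and.ALU i6 RAW r5
#5 head=7: or.ALU i7 tail

ISSUED = 3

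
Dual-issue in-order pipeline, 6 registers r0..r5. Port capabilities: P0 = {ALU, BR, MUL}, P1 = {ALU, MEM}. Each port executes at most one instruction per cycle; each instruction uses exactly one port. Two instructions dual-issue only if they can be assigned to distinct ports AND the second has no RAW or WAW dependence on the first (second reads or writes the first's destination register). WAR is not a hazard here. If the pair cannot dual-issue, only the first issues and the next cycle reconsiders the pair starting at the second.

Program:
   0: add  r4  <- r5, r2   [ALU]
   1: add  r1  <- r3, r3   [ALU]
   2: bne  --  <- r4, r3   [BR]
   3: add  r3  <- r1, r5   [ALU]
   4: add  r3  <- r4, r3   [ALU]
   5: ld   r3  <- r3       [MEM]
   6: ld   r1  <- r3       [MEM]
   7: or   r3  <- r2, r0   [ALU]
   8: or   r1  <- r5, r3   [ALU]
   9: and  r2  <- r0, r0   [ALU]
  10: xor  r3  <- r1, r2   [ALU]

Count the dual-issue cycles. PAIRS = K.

PAIRS = 4

t=0 i0/i1:add;add ; dual
t=1 i2/i3:bne;add ; dual
t=2 i4:add ; RAW+WAW r3
t=3 i5:ld ; no-port MEM/MEM
t=4 i6/i7:ld;or ; dual
t=5 i8/i9:or;and ; dual
t=6 i10:xor ; tail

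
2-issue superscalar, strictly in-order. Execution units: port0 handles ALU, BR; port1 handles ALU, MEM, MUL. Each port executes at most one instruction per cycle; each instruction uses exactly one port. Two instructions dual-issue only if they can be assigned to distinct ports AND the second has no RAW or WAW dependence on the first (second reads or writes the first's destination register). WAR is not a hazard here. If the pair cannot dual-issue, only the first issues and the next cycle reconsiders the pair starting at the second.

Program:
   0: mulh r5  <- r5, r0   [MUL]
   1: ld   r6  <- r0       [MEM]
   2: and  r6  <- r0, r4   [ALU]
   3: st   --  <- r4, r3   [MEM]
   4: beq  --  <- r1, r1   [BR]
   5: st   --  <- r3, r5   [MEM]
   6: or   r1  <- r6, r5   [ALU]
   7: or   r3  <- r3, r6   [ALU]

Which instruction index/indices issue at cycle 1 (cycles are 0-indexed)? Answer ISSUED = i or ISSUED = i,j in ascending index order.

0. mulh.MUL @i0  | no-port MUL/MEM
1. ld.MEM @i1  | WAW r6
2. and.ALU st.MEM @i2/i3  | dual
3. beq.BR st.MEM @i4/i5  | dual
4. or.ALU or.ALU @i6/i7  | dual

ISSUED = 1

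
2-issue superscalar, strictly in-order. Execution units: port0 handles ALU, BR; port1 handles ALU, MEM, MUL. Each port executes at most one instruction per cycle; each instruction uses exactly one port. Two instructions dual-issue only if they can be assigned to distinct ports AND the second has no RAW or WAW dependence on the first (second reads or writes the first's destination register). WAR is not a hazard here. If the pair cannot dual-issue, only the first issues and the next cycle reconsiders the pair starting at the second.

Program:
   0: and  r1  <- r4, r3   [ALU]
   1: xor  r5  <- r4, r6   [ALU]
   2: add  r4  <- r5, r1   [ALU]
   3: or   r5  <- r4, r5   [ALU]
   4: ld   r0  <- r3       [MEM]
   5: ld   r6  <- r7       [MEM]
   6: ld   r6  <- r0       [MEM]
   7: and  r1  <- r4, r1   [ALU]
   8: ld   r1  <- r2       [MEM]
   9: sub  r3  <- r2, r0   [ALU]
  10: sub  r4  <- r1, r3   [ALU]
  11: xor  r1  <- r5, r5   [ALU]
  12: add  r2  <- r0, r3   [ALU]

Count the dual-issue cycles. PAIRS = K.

PAIRS = 5

t=0 i0/i1:and.ALU;xor.ALU ; pair
t=1 i2:add.ALU ; RAW r4
t=2 i3/i4:or.ALU;ld.MEM ; pair
t=3 i5:ld.MEM ; no-port MEM/MEM
t=4 i6/i7:ld.MEM;and.ALU ; pair
t=5 i8/i9:ld.MEM;sub.ALU ; pair
t=6 i10/i11:sub.ALU;xor.ALU ; pair
t=7 i12:add.ALU ; tail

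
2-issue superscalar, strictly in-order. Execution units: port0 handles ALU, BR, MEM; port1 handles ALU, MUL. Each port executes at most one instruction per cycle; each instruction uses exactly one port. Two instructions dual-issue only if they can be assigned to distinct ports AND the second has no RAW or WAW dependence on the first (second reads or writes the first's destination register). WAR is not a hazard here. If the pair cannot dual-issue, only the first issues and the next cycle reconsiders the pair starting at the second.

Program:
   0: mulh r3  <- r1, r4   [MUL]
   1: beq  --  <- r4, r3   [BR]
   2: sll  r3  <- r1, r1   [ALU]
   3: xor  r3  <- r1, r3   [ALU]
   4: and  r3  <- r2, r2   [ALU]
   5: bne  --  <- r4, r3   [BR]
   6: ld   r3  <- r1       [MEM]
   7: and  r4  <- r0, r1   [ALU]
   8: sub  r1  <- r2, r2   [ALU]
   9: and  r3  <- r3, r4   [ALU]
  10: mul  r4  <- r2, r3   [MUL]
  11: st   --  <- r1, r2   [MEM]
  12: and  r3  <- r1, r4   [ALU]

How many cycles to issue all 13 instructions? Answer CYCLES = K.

CYCLES = 9

#0 head=0: mulh i0 RAW r3
#1 head=1: beq;sll i1&i2 pair
#2 head=3: xor i3 WAW r3
#3 head=4: and i4 RAW r3
#4 head=5: bne i5 no-port BR/MEM
#5 head=6: ld;and i6&i7 pair
#6 head=8: sub;and i8&i9 pair
#7 head=10: mul;st i10&i11 pair
#8 head=12: and i12 tail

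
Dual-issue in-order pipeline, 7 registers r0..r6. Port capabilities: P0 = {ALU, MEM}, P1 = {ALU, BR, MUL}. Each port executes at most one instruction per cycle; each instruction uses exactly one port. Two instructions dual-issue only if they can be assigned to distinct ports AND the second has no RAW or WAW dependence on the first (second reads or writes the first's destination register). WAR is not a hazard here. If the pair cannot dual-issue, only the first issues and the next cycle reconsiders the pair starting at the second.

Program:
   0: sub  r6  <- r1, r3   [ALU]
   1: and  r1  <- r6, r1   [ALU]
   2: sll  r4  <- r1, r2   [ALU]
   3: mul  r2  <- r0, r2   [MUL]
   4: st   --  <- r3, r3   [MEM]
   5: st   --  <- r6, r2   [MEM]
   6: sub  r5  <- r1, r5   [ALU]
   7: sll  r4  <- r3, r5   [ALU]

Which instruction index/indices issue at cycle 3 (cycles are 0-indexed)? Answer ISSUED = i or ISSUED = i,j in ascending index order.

ISSUED = 4

[0] i0  sub  -- RAW r6
[1] i1  and  -- RAW r1
[2] i2,i3  sll mul  -- pair
[3] i4  st  -- no-port MEM/MEM
[4] i5,i6  st sub  -- pair
[5] i7  sll  -- tail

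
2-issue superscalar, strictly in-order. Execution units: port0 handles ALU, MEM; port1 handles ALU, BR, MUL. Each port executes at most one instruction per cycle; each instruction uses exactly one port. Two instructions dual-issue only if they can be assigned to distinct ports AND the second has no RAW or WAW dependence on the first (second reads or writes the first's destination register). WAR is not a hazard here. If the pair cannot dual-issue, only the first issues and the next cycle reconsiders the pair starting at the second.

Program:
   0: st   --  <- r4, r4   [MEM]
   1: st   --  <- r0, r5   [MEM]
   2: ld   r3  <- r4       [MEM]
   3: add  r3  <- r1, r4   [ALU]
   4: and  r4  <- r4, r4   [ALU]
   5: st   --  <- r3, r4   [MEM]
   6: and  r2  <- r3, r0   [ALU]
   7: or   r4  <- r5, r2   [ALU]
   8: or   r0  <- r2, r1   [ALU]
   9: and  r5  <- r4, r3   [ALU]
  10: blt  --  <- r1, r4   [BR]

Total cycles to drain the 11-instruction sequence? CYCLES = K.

CYCLES = 7

t=0 i0:st.MEM ; no-port MEM/MEM
t=1 i1:st.MEM ; no-port MEM/MEM
t=2 i2:ld.MEM ; WAW r3
t=3 i3+i4:add.ALU;and.ALU ; pair
t=4 i5+i6:st.MEM;and.ALU ; pair
t=5 i7+i8:or.ALU;or.ALU ; pair
t=6 i9+i10:and.ALU;blt.BR ; pair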